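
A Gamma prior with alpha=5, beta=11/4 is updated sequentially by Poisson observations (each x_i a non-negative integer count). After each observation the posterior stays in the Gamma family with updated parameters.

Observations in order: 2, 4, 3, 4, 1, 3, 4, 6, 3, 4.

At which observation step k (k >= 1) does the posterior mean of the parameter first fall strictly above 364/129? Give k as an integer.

k = 8

obs 1: x=2 → posterior Gamma(7, 15/4)
obs 2: x=4 → posterior Gamma(11, 19/4)
obs 3: x=3 → posterior Gamma(14, 23/4)
obs 4: x=4 → posterior Gamma(18, 27/4)
obs 5: x=1 → posterior Gamma(19, 31/4)
obs 6: x=3 → posterior Gamma(22, 35/4)
obs 7: x=4 → posterior Gamma(26, 39/4)
obs 8: x=6 → posterior Gamma(32, 43/4)
obs 9: x=3 → posterior Gamma(35, 47/4)
obs 10: x=4 → posterior Gamma(39, 51/4)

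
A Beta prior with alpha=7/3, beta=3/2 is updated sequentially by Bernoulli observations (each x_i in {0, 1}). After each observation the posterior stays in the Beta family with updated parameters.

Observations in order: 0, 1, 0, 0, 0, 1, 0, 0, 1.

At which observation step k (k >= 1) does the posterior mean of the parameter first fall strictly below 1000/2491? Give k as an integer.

k = 5

obs 1: x=0 → posterior Beta(7/3, 5/2)
obs 2: x=1 → posterior Beta(10/3, 5/2)
obs 3: x=0 → posterior Beta(10/3, 7/2)
obs 4: x=0 → posterior Beta(10/3, 9/2)
obs 5: x=0 → posterior Beta(10/3, 11/2)
obs 6: x=1 → posterior Beta(13/3, 11/2)
obs 7: x=0 → posterior Beta(13/3, 13/2)
obs 8: x=0 → posterior Beta(13/3, 15/2)
obs 9: x=1 → posterior Beta(16/3, 15/2)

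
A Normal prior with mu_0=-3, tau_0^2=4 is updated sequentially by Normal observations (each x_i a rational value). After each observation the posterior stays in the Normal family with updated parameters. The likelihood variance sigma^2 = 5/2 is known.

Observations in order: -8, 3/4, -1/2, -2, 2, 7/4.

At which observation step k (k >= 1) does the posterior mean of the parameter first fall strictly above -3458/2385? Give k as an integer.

obs 1: x=-8 → posterior Normal(-79/13, 20/13)
obs 2: x=3/4 → posterior Normal(-73/21, 20/21)
obs 3: x=-1/2 → posterior Normal(-77/29, 20/29)
obs 4: x=-2 → posterior Normal(-93/37, 20/37)
obs 5: x=2 → posterior Normal(-77/45, 4/9)
obs 6: x=7/4 → posterior Normal(-63/53, 20/53)

k = 6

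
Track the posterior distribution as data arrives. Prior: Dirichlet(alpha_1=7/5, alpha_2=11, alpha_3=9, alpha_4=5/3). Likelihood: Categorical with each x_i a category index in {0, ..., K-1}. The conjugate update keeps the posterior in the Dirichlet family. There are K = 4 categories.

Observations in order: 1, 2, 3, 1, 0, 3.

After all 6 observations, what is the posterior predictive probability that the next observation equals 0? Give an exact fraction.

obs 1: x=1 → posterior Dirichlet(7/5, 12, 9, 5/3)
obs 2: x=2 → posterior Dirichlet(7/5, 12, 10, 5/3)
obs 3: x=3 → posterior Dirichlet(7/5, 12, 10, 8/3)
obs 4: x=1 → posterior Dirichlet(7/5, 13, 10, 8/3)
obs 5: x=0 → posterior Dirichlet(12/5, 13, 10, 8/3)
obs 6: x=3 → posterior Dirichlet(12/5, 13, 10, 11/3)

9/109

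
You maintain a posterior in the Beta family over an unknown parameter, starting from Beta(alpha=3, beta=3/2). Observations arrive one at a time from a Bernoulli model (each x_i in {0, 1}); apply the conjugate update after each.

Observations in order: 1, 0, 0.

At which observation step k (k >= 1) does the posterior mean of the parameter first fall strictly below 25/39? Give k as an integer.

k = 2

obs 1: x=1 → posterior Beta(4, 3/2)
obs 2: x=0 → posterior Beta(4, 5/2)
obs 3: x=0 → posterior Beta(4, 7/2)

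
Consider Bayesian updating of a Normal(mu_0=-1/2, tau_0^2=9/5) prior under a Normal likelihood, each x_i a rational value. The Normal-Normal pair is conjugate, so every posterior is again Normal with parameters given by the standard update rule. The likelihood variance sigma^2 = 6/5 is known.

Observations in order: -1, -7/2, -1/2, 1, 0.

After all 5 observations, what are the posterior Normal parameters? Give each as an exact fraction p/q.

mu_0=-13/17, tau_0^2=18/85

obs 1: x=-1 → posterior Normal(-4/5, 18/25)
obs 2: x=-7/2 → posterior Normal(-29/16, 9/20)
obs 3: x=-1/2 → posterior Normal(-16/11, 18/55)
obs 4: x=1 → posterior Normal(-13/14, 9/35)
obs 5: x=0 → posterior Normal(-13/17, 18/85)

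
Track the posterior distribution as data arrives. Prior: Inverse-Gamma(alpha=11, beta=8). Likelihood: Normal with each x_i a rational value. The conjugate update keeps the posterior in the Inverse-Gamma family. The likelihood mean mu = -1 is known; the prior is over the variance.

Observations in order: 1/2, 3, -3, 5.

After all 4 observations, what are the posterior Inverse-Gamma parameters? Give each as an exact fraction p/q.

obs 1: x=1/2 → posterior Inverse-Gamma(23/2, 73/8)
obs 2: x=3 → posterior Inverse-Gamma(12, 137/8)
obs 3: x=-3 → posterior Inverse-Gamma(25/2, 153/8)
obs 4: x=5 → posterior Inverse-Gamma(13, 297/8)

alpha=13, beta=297/8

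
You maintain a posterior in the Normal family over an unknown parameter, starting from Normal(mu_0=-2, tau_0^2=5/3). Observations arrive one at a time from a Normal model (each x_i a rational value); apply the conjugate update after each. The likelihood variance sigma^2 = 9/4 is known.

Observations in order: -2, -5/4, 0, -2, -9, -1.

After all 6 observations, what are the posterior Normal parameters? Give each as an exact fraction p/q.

obs 1: x=-2 → posterior Normal(-2, 45/47)
obs 2: x=-5/4 → posterior Normal(-119/67, 45/67)
obs 3: x=0 → posterior Normal(-119/87, 15/29)
obs 4: x=-2 → posterior Normal(-159/107, 45/107)
obs 5: x=-9 → posterior Normal(-339/127, 45/127)
obs 6: x=-1 → posterior Normal(-359/147, 15/49)

mu_0=-359/147, tau_0^2=15/49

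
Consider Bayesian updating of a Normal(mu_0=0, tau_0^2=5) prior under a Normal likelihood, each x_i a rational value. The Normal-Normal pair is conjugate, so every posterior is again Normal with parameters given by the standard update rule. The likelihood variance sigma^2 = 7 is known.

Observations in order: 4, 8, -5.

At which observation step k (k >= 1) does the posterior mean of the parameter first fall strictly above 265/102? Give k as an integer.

k = 2

obs 1: x=4 → posterior Normal(5/3, 35/12)
obs 2: x=8 → posterior Normal(60/17, 35/17)
obs 3: x=-5 → posterior Normal(35/22, 35/22)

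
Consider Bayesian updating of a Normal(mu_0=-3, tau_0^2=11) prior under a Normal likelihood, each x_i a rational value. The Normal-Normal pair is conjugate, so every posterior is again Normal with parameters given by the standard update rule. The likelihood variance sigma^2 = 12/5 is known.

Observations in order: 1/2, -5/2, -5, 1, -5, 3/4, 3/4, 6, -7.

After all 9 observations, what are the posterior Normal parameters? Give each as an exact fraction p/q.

mu_0=-409/338, tau_0^2=44/169

obs 1: x=1/2 → posterior Normal(-17/134, 132/67)
obs 2: x=-5/2 → posterior Normal(-73/61, 66/61)
obs 3: x=-5 → posterior Normal(-421/177, 44/59)
obs 4: x=1 → posterior Normal(-183/116, 33/58)
obs 5: x=-5 → posterior Normal(-641/287, 132/287)
obs 6: x=3/4 → posterior Normal(-2399/1368, 22/57)
obs 7: x=3/4 → posterior Normal(-1117/794, 132/397)
obs 8: x=6 → posterior Normal(-457/904, 33/113)
obs 9: x=-7 → posterior Normal(-409/338, 44/169)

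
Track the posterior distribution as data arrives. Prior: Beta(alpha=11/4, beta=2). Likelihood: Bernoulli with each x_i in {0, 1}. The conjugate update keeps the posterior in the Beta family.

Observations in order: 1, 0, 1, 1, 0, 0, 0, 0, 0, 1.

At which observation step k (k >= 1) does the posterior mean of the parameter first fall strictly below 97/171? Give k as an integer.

obs 1: x=1 → posterior Beta(15/4, 2)
obs 2: x=0 → posterior Beta(15/4, 3)
obs 3: x=1 → posterior Beta(19/4, 3)
obs 4: x=1 → posterior Beta(23/4, 3)
obs 5: x=0 → posterior Beta(23/4, 4)
obs 6: x=0 → posterior Beta(23/4, 5)
obs 7: x=0 → posterior Beta(23/4, 6)
obs 8: x=0 → posterior Beta(23/4, 7)
obs 9: x=0 → posterior Beta(23/4, 8)
obs 10: x=1 → posterior Beta(27/4, 8)

k = 2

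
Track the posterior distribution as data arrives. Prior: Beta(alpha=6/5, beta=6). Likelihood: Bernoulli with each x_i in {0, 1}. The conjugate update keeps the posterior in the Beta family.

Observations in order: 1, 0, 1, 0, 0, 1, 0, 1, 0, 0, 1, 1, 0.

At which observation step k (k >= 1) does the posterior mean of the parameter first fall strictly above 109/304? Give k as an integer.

obs 1: x=1 → posterior Beta(11/5, 6)
obs 2: x=0 → posterior Beta(11/5, 7)
obs 3: x=1 → posterior Beta(16/5, 7)
obs 4: x=0 → posterior Beta(16/5, 8)
obs 5: x=0 → posterior Beta(16/5, 9)
obs 6: x=1 → posterior Beta(21/5, 9)
obs 7: x=0 → posterior Beta(21/5, 10)
obs 8: x=1 → posterior Beta(26/5, 10)
obs 9: x=0 → posterior Beta(26/5, 11)
obs 10: x=0 → posterior Beta(26/5, 12)
obs 11: x=1 → posterior Beta(31/5, 12)
obs 12: x=1 → posterior Beta(36/5, 12)
obs 13: x=0 → posterior Beta(36/5, 13)

k = 12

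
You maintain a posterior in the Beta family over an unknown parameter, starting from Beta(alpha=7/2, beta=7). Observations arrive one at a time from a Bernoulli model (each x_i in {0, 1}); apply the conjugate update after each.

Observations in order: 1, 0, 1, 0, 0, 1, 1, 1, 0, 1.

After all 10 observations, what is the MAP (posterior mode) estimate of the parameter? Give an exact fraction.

obs 1: x=1 → posterior Beta(9/2, 7)
obs 2: x=0 → posterior Beta(9/2, 8)
obs 3: x=1 → posterior Beta(11/2, 8)
obs 4: x=0 → posterior Beta(11/2, 9)
obs 5: x=0 → posterior Beta(11/2, 10)
obs 6: x=1 → posterior Beta(13/2, 10)
obs 7: x=1 → posterior Beta(15/2, 10)
obs 8: x=1 → posterior Beta(17/2, 10)
obs 9: x=0 → posterior Beta(17/2, 11)
obs 10: x=1 → posterior Beta(19/2, 11)

17/37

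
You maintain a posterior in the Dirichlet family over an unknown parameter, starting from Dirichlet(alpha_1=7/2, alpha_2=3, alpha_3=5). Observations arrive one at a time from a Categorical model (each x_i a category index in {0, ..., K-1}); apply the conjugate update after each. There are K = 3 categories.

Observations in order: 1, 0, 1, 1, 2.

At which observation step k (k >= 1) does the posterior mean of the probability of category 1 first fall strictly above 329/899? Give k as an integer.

k = 4

obs 1: x=1 → posterior Dirichlet(7/2, 4, 5)
obs 2: x=0 → posterior Dirichlet(9/2, 4, 5)
obs 3: x=1 → posterior Dirichlet(9/2, 5, 5)
obs 4: x=1 → posterior Dirichlet(9/2, 6, 5)
obs 5: x=2 → posterior Dirichlet(9/2, 6, 6)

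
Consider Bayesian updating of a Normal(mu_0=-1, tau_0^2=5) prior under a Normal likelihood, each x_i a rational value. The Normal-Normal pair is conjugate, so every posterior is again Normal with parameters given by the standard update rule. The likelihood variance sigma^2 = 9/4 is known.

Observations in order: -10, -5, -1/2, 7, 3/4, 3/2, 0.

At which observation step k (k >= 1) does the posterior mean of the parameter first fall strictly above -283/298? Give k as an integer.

obs 1: x=-10 → posterior Normal(-209/29, 45/29)
obs 2: x=-5 → posterior Normal(-309/49, 45/49)
obs 3: x=-1/2 → posterior Normal(-319/69, 15/23)
obs 4: x=7 → posterior Normal(-179/89, 45/89)
obs 5: x=3/4 → posterior Normal(-164/109, 45/109)
obs 6: x=3/2 → posterior Normal(-134/129, 15/43)
obs 7: x=0 → posterior Normal(-134/149, 45/149)

k = 7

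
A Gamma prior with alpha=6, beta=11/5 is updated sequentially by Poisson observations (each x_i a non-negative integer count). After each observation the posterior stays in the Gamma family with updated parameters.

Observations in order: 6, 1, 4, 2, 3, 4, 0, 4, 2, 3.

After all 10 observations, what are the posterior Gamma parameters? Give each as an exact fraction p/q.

alpha=35, beta=61/5

obs 1: x=6 → posterior Gamma(12, 16/5)
obs 2: x=1 → posterior Gamma(13, 21/5)
obs 3: x=4 → posterior Gamma(17, 26/5)
obs 4: x=2 → posterior Gamma(19, 31/5)
obs 5: x=3 → posterior Gamma(22, 36/5)
obs 6: x=4 → posterior Gamma(26, 41/5)
obs 7: x=0 → posterior Gamma(26, 46/5)
obs 8: x=4 → posterior Gamma(30, 51/5)
obs 9: x=2 → posterior Gamma(32, 56/5)
obs 10: x=3 → posterior Gamma(35, 61/5)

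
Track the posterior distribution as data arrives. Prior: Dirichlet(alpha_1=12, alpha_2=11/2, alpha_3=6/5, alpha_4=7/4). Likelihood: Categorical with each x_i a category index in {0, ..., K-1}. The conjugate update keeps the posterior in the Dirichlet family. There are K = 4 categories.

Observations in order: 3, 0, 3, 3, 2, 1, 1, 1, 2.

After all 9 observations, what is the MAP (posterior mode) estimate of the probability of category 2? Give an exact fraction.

obs 1: x=3 → posterior Dirichlet(12, 11/2, 6/5, 11/4)
obs 2: x=0 → posterior Dirichlet(13, 11/2, 6/5, 11/4)
obs 3: x=3 → posterior Dirichlet(13, 11/2, 6/5, 15/4)
obs 4: x=3 → posterior Dirichlet(13, 11/2, 6/5, 19/4)
obs 5: x=2 → posterior Dirichlet(13, 11/2, 11/5, 19/4)
obs 6: x=1 → posterior Dirichlet(13, 13/2, 11/5, 19/4)
obs 7: x=1 → posterior Dirichlet(13, 15/2, 11/5, 19/4)
obs 8: x=1 → posterior Dirichlet(13, 17/2, 11/5, 19/4)
obs 9: x=2 → posterior Dirichlet(13, 17/2, 16/5, 19/4)

44/509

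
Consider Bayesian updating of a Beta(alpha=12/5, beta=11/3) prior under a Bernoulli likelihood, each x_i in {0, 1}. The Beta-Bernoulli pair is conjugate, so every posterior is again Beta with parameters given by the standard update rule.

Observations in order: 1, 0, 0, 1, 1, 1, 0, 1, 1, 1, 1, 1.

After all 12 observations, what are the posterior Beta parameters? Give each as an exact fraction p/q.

alpha=57/5, beta=20/3

obs 1: x=1 → posterior Beta(17/5, 11/3)
obs 2: x=0 → posterior Beta(17/5, 14/3)
obs 3: x=0 → posterior Beta(17/5, 17/3)
obs 4: x=1 → posterior Beta(22/5, 17/3)
obs 5: x=1 → posterior Beta(27/5, 17/3)
obs 6: x=1 → posterior Beta(32/5, 17/3)
obs 7: x=0 → posterior Beta(32/5, 20/3)
obs 8: x=1 → posterior Beta(37/5, 20/3)
obs 9: x=1 → posterior Beta(42/5, 20/3)
obs 10: x=1 → posterior Beta(47/5, 20/3)
obs 11: x=1 → posterior Beta(52/5, 20/3)
obs 12: x=1 → posterior Beta(57/5, 20/3)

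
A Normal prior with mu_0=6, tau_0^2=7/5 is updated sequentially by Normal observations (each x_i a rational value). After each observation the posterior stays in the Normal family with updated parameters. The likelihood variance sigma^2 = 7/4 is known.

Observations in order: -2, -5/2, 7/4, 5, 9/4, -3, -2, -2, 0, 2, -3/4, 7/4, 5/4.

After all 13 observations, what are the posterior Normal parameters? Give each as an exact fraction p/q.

mu_0=37/57, tau_0^2=7/57

obs 1: x=-2 → posterior Normal(22/9, 7/9)
obs 2: x=-5/2 → posterior Normal(12/13, 7/13)
obs 3: x=7/4 → posterior Normal(19/17, 7/17)
obs 4: x=5 → posterior Normal(13/7, 1/3)
obs 5: x=9/4 → posterior Normal(48/25, 7/25)
obs 6: x=-3 → posterior Normal(36/29, 7/29)
obs 7: x=-2 → posterior Normal(28/33, 7/33)
obs 8: x=-2 → posterior Normal(20/37, 7/37)
obs 9: x=0 → posterior Normal(20/41, 7/41)
obs 10: x=2 → posterior Normal(28/45, 7/45)
obs 11: x=-3/4 → posterior Normal(25/49, 1/7)
obs 12: x=7/4 → posterior Normal(32/53, 7/53)
obs 13: x=5/4 → posterior Normal(37/57, 7/57)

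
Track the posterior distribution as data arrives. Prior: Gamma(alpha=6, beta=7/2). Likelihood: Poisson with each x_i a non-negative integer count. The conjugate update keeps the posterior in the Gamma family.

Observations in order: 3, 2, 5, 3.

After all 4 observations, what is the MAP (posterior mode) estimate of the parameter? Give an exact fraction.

12/5

obs 1: x=3 → posterior Gamma(9, 9/2)
obs 2: x=2 → posterior Gamma(11, 11/2)
obs 3: x=5 → posterior Gamma(16, 13/2)
obs 4: x=3 → posterior Gamma(19, 15/2)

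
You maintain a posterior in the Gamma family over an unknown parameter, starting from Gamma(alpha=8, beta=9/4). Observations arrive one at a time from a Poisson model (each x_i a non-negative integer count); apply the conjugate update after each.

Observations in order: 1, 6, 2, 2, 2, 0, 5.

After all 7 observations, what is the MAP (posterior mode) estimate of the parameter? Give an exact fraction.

100/37

obs 1: x=1 → posterior Gamma(9, 13/4)
obs 2: x=6 → posterior Gamma(15, 17/4)
obs 3: x=2 → posterior Gamma(17, 21/4)
obs 4: x=2 → posterior Gamma(19, 25/4)
obs 5: x=2 → posterior Gamma(21, 29/4)
obs 6: x=0 → posterior Gamma(21, 33/4)
obs 7: x=5 → posterior Gamma(26, 37/4)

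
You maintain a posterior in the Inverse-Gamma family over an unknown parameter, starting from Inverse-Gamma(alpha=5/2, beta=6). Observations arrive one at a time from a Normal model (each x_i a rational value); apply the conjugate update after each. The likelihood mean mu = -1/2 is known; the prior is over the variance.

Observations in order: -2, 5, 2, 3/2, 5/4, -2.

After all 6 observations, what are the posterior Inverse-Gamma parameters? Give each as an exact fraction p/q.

alpha=11/2, beta=961/32

obs 1: x=-2 → posterior Inverse-Gamma(3, 57/8)
obs 2: x=5 → posterior Inverse-Gamma(7/2, 89/4)
obs 3: x=2 → posterior Inverse-Gamma(4, 203/8)
obs 4: x=3/2 → posterior Inverse-Gamma(9/2, 219/8)
obs 5: x=5/4 → posterior Inverse-Gamma(5, 925/32)
obs 6: x=-2 → posterior Inverse-Gamma(11/2, 961/32)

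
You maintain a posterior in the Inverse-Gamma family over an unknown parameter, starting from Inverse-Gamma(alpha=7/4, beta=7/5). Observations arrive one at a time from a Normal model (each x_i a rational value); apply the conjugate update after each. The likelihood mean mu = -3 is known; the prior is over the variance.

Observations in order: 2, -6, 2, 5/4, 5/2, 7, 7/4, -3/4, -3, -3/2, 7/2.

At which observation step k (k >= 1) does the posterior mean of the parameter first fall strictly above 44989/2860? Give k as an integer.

k = 5

obs 1: x=2 → posterior Inverse-Gamma(9/4, 139/10)
obs 2: x=-6 → posterior Inverse-Gamma(11/4, 92/5)
obs 3: x=2 → posterior Inverse-Gamma(13/4, 309/10)
obs 4: x=5/4 → posterior Inverse-Gamma(15/4, 6389/160)
obs 5: x=5/2 → posterior Inverse-Gamma(17/4, 8809/160)
obs 6: x=7 → posterior Inverse-Gamma(19/4, 16809/160)
obs 7: x=7/4 → posterior Inverse-Gamma(21/4, 9307/80)
obs 8: x=-3/4 → posterior Inverse-Gamma(23/4, 19019/160)
obs 9: x=-3 → posterior Inverse-Gamma(25/4, 19019/160)
obs 10: x=-3/2 → posterior Inverse-Gamma(27/4, 19199/160)
obs 11: x=7/2 → posterior Inverse-Gamma(29/4, 22579/160)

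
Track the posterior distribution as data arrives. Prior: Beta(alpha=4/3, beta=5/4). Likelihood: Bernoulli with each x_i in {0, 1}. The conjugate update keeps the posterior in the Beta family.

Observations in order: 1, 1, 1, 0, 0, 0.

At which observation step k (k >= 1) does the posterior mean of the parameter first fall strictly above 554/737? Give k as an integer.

obs 1: x=1 → posterior Beta(7/3, 5/4)
obs 2: x=1 → posterior Beta(10/3, 5/4)
obs 3: x=1 → posterior Beta(13/3, 5/4)
obs 4: x=0 → posterior Beta(13/3, 9/4)
obs 5: x=0 → posterior Beta(13/3, 13/4)
obs 6: x=0 → posterior Beta(13/3, 17/4)

k = 3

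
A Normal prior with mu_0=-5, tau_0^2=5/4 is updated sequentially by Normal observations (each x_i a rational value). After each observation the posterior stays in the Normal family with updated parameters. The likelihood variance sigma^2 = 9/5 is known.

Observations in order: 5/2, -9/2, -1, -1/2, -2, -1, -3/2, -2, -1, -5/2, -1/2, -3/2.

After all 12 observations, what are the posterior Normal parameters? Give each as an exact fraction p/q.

mu_0=-1135/672, tau_0^2=15/112

obs 1: x=5/2 → posterior Normal(-235/122, 45/61)
obs 2: x=-9/2 → posterior Normal(-115/43, 45/86)
obs 3: x=-1 → posterior Normal(-85/37, 15/37)
obs 4: x=-1/2 → posterior Normal(-535/272, 45/136)
obs 5: x=-2 → posterior Normal(-635/322, 45/161)
obs 6: x=-1 → posterior Normal(-685/372, 15/62)
obs 7: x=-3/2 → posterior Normal(-380/211, 45/211)
obs 8: x=-2 → posterior Normal(-215/118, 45/236)
obs 9: x=-1 → posterior Normal(-455/261, 5/29)
obs 10: x=-5/2 → posterior Normal(-1035/572, 45/286)
obs 11: x=-1/2 → posterior Normal(-530/311, 45/311)
obs 12: x=-3/2 → posterior Normal(-1135/672, 15/112)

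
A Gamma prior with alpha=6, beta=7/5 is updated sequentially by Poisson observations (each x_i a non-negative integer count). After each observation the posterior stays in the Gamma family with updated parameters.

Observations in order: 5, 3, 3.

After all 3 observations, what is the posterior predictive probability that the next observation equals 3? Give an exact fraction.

2674841849123174613532672000/14130386091738734504764811067

obs 1: x=5 → posterior Gamma(11, 12/5)
obs 2: x=3 → posterior Gamma(14, 17/5)
obs 3: x=3 → posterior Gamma(17, 22/5)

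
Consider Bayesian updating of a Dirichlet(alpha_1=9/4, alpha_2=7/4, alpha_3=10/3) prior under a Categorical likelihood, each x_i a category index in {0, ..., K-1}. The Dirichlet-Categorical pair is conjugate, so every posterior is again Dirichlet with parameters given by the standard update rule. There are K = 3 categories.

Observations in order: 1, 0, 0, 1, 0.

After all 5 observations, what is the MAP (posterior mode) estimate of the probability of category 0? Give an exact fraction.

51/112

obs 1: x=1 → posterior Dirichlet(9/4, 11/4, 10/3)
obs 2: x=0 → posterior Dirichlet(13/4, 11/4, 10/3)
obs 3: x=0 → posterior Dirichlet(17/4, 11/4, 10/3)
obs 4: x=1 → posterior Dirichlet(17/4, 15/4, 10/3)
obs 5: x=0 → posterior Dirichlet(21/4, 15/4, 10/3)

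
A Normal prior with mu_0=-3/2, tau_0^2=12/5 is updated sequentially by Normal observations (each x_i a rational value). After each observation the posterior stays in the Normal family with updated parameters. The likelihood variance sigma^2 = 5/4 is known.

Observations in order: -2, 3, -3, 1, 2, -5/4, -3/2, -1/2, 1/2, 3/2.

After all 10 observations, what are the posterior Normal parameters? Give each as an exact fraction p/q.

obs 1: x=-2 → posterior Normal(-267/146, 60/73)
obs 2: x=3 → posterior Normal(21/242, 60/121)
obs 3: x=-3 → posterior Normal(-267/338, 60/169)
obs 4: x=1 → posterior Normal(-171/434, 60/217)
obs 5: x=2 → posterior Normal(21/530, 12/53)
obs 6: x=-5/4 → posterior Normal(-99/626, 60/313)
obs 7: x=-3/2 → posterior Normal(-243/722, 60/361)
obs 8: x=-1/2 → posterior Normal(-291/818, 60/409)
obs 9: x=1/2 → posterior Normal(-243/914, 60/457)
obs 10: x=3/2 → posterior Normal(-99/1010, 12/101)

mu_0=-99/1010, tau_0^2=12/101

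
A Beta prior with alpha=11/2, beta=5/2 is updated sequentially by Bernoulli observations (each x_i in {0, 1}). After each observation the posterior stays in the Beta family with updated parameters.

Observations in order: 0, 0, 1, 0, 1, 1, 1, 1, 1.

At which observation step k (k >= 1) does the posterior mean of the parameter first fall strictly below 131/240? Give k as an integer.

obs 1: x=0 → posterior Beta(11/2, 7/2)
obs 2: x=0 → posterior Beta(11/2, 9/2)
obs 3: x=1 → posterior Beta(13/2, 9/2)
obs 4: x=0 → posterior Beta(13/2, 11/2)
obs 5: x=1 → posterior Beta(15/2, 11/2)
obs 6: x=1 → posterior Beta(17/2, 11/2)
obs 7: x=1 → posterior Beta(19/2, 11/2)
obs 8: x=1 → posterior Beta(21/2, 11/2)
obs 9: x=1 → posterior Beta(23/2, 11/2)

k = 4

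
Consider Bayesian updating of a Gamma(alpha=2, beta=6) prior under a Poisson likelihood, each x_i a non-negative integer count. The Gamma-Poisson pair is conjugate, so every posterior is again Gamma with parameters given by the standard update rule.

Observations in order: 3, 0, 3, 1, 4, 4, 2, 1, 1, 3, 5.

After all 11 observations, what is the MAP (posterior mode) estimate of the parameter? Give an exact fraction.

obs 1: x=3 → posterior Gamma(5, 7)
obs 2: x=0 → posterior Gamma(5, 8)
obs 3: x=3 → posterior Gamma(8, 9)
obs 4: x=1 → posterior Gamma(9, 10)
obs 5: x=4 → posterior Gamma(13, 11)
obs 6: x=4 → posterior Gamma(17, 12)
obs 7: x=2 → posterior Gamma(19, 13)
obs 8: x=1 → posterior Gamma(20, 14)
obs 9: x=1 → posterior Gamma(21, 15)
obs 10: x=3 → posterior Gamma(24, 16)
obs 11: x=5 → posterior Gamma(29, 17)

28/17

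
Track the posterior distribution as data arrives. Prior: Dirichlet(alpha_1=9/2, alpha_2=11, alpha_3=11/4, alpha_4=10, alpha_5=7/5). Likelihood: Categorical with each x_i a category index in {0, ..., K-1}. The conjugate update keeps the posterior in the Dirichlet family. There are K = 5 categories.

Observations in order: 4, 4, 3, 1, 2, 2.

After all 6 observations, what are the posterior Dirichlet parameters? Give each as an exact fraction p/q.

alpha_1=9/2, alpha_2=12, alpha_3=19/4, alpha_4=11, alpha_5=17/5

obs 1: x=4 → posterior Dirichlet(9/2, 11, 11/4, 10, 12/5)
obs 2: x=4 → posterior Dirichlet(9/2, 11, 11/4, 10, 17/5)
obs 3: x=3 → posterior Dirichlet(9/2, 11, 11/4, 11, 17/5)
obs 4: x=1 → posterior Dirichlet(9/2, 12, 11/4, 11, 17/5)
obs 5: x=2 → posterior Dirichlet(9/2, 12, 15/4, 11, 17/5)
obs 6: x=2 → posterior Dirichlet(9/2, 12, 19/4, 11, 17/5)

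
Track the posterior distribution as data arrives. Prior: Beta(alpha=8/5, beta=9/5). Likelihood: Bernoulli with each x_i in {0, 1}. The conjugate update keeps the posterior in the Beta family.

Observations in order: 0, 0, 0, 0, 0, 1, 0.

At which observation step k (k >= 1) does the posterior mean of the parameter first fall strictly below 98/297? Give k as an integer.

k = 2

obs 1: x=0 → posterior Beta(8/5, 14/5)
obs 2: x=0 → posterior Beta(8/5, 19/5)
obs 3: x=0 → posterior Beta(8/5, 24/5)
obs 4: x=0 → posterior Beta(8/5, 29/5)
obs 5: x=0 → posterior Beta(8/5, 34/5)
obs 6: x=1 → posterior Beta(13/5, 34/5)
obs 7: x=0 → posterior Beta(13/5, 39/5)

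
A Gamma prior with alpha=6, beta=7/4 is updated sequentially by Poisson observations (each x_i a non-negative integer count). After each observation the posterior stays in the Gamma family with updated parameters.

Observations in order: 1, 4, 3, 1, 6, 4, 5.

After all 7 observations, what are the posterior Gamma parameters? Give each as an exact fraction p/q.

alpha=30, beta=35/4

obs 1: x=1 → posterior Gamma(7, 11/4)
obs 2: x=4 → posterior Gamma(11, 15/4)
obs 3: x=3 → posterior Gamma(14, 19/4)
obs 4: x=1 → posterior Gamma(15, 23/4)
obs 5: x=6 → posterior Gamma(21, 27/4)
obs 6: x=4 → posterior Gamma(25, 31/4)
obs 7: x=5 → posterior Gamma(30, 35/4)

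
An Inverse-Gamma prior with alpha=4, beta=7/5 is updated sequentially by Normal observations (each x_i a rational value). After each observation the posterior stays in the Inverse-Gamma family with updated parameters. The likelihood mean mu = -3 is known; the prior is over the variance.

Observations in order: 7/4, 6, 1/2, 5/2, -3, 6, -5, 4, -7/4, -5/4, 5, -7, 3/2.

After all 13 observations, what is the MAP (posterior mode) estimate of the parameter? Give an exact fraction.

31019/1840

obs 1: x=7/4 → posterior Inverse-Gamma(9/2, 2029/160)
obs 2: x=6 → posterior Inverse-Gamma(5, 8509/160)
obs 3: x=1/2 → posterior Inverse-Gamma(11/2, 9489/160)
obs 4: x=5/2 → posterior Inverse-Gamma(6, 11909/160)
obs 5: x=-3 → posterior Inverse-Gamma(13/2, 11909/160)
obs 6: x=6 → posterior Inverse-Gamma(7, 18389/160)
obs 7: x=-5 → posterior Inverse-Gamma(15/2, 18709/160)
obs 8: x=4 → posterior Inverse-Gamma(8, 22629/160)
obs 9: x=-7/4 → posterior Inverse-Gamma(17/2, 11377/80)
obs 10: x=-5/4 → posterior Inverse-Gamma(9, 22999/160)
obs 11: x=5 → posterior Inverse-Gamma(19/2, 28119/160)
obs 12: x=-7 → posterior Inverse-Gamma(10, 29399/160)
obs 13: x=3/2 → posterior Inverse-Gamma(21/2, 31019/160)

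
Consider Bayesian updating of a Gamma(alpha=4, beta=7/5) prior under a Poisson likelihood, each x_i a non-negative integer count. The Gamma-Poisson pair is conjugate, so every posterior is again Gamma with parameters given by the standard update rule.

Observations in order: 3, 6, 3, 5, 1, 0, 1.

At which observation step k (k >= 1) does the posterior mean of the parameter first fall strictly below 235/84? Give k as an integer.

k = 7

obs 1: x=3 → posterior Gamma(7, 12/5)
obs 2: x=6 → posterior Gamma(13, 17/5)
obs 3: x=3 → posterior Gamma(16, 22/5)
obs 4: x=5 → posterior Gamma(21, 27/5)
obs 5: x=1 → posterior Gamma(22, 32/5)
obs 6: x=0 → posterior Gamma(22, 37/5)
obs 7: x=1 → posterior Gamma(23, 42/5)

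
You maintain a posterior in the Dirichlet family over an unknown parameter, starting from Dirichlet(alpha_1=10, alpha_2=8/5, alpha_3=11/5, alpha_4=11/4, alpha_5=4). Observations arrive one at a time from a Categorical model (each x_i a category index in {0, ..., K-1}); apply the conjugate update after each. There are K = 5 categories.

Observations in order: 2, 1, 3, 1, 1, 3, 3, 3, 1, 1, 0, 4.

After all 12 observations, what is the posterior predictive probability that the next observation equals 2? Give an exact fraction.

obs 1: x=2 → posterior Dirichlet(10, 8/5, 16/5, 11/4, 4)
obs 2: x=1 → posterior Dirichlet(10, 13/5, 16/5, 11/4, 4)
obs 3: x=3 → posterior Dirichlet(10, 13/5, 16/5, 15/4, 4)
obs 4: x=1 → posterior Dirichlet(10, 18/5, 16/5, 15/4, 4)
obs 5: x=1 → posterior Dirichlet(10, 23/5, 16/5, 15/4, 4)
obs 6: x=3 → posterior Dirichlet(10, 23/5, 16/5, 19/4, 4)
obs 7: x=3 → posterior Dirichlet(10, 23/5, 16/5, 23/4, 4)
obs 8: x=3 → posterior Dirichlet(10, 23/5, 16/5, 27/4, 4)
obs 9: x=1 → posterior Dirichlet(10, 28/5, 16/5, 27/4, 4)
obs 10: x=1 → posterior Dirichlet(10, 33/5, 16/5, 27/4, 4)
obs 11: x=0 → posterior Dirichlet(11, 33/5, 16/5, 27/4, 4)
obs 12: x=4 → posterior Dirichlet(11, 33/5, 16/5, 27/4, 5)

64/651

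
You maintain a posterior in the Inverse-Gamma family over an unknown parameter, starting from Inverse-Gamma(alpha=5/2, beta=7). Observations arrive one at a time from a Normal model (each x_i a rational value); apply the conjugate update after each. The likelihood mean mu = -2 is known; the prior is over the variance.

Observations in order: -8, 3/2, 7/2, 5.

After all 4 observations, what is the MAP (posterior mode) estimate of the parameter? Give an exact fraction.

obs 1: x=-8 → posterior Inverse-Gamma(3, 25)
obs 2: x=3/2 → posterior Inverse-Gamma(7/2, 249/8)
obs 3: x=7/2 → posterior Inverse-Gamma(4, 185/4)
obs 4: x=5 → posterior Inverse-Gamma(9/2, 283/4)

283/22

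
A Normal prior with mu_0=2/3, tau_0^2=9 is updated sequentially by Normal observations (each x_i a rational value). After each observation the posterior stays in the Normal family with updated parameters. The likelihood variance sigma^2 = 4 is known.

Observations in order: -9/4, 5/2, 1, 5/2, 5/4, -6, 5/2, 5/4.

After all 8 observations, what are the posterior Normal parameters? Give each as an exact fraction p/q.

mu_0=329/912, tau_0^2=9/19

obs 1: x=-9/4 → posterior Normal(-211/156, 36/13)
obs 2: x=5/2 → posterior Normal(59/264, 18/11)
obs 3: x=1 → posterior Normal(167/372, 36/31)
obs 4: x=5/2 → posterior Normal(437/480, 9/10)
obs 5: x=5/4 → posterior Normal(143/147, 36/49)
obs 6: x=-6 → posterior Normal(-19/174, 18/29)
obs 7: x=5/2 → posterior Normal(97/402, 36/67)
obs 8: x=5/4 → posterior Normal(329/912, 9/19)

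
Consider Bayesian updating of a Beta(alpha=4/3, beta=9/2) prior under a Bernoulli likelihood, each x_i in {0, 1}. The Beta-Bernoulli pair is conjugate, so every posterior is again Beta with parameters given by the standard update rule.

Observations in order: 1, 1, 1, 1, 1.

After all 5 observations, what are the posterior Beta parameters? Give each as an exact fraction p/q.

alpha=19/3, beta=9/2

obs 1: x=1 → posterior Beta(7/3, 9/2)
obs 2: x=1 → posterior Beta(10/3, 9/2)
obs 3: x=1 → posterior Beta(13/3, 9/2)
obs 4: x=1 → posterior Beta(16/3, 9/2)
obs 5: x=1 → posterior Beta(19/3, 9/2)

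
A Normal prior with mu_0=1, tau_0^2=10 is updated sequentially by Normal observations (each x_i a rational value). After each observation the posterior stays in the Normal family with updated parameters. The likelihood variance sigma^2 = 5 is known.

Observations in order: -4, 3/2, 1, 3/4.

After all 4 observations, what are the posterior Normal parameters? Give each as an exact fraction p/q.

mu_0=-1/18, tau_0^2=10/9

obs 1: x=-4 → posterior Normal(-7/3, 10/3)
obs 2: x=3/2 → posterior Normal(-4/5, 2)
obs 3: x=1 → posterior Normal(-2/7, 10/7)
obs 4: x=3/4 → posterior Normal(-1/18, 10/9)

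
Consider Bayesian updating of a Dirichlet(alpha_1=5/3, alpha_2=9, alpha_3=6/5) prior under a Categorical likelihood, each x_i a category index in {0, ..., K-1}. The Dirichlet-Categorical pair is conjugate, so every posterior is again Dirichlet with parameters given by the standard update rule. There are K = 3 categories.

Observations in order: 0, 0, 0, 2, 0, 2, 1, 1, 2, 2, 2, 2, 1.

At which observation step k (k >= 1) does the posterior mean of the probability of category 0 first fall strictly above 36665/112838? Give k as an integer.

obs 1: x=0 → posterior Dirichlet(8/3, 9, 6/5)
obs 2: x=0 → posterior Dirichlet(11/3, 9, 6/5)
obs 3: x=0 → posterior Dirichlet(14/3, 9, 6/5)
obs 4: x=2 → posterior Dirichlet(14/3, 9, 11/5)
obs 5: x=0 → posterior Dirichlet(17/3, 9, 11/5)
obs 6: x=2 → posterior Dirichlet(17/3, 9, 16/5)
obs 7: x=1 → posterior Dirichlet(17/3, 10, 16/5)
obs 8: x=1 → posterior Dirichlet(17/3, 11, 16/5)
obs 9: x=2 → posterior Dirichlet(17/3, 11, 21/5)
obs 10: x=2 → posterior Dirichlet(17/3, 11, 26/5)
obs 11: x=2 → posterior Dirichlet(17/3, 11, 31/5)
obs 12: x=2 → posterior Dirichlet(17/3, 11, 36/5)
obs 13: x=1 → posterior Dirichlet(17/3, 12, 36/5)

k = 5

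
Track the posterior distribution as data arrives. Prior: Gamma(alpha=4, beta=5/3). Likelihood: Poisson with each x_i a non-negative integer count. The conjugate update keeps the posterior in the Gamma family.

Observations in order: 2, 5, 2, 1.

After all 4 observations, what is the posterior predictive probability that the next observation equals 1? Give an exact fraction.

3535934357747419509/16384000000000000000

obs 1: x=2 → posterior Gamma(6, 8/3)
obs 2: x=5 → posterior Gamma(11, 11/3)
obs 3: x=2 → posterior Gamma(13, 14/3)
obs 4: x=1 → posterior Gamma(14, 17/3)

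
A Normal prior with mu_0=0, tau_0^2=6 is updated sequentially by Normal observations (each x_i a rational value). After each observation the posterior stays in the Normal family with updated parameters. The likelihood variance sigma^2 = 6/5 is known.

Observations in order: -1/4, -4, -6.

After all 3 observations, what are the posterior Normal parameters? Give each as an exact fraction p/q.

mu_0=-205/64, tau_0^2=3/8

obs 1: x=-1/4 → posterior Normal(-5/24, 1)
obs 2: x=-4 → posterior Normal(-85/44, 6/11)
obs 3: x=-6 → posterior Normal(-205/64, 3/8)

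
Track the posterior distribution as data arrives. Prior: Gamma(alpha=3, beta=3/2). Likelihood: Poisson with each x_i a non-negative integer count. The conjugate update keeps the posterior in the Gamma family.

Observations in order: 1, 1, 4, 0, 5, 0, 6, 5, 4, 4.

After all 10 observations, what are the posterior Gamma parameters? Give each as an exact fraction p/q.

obs 1: x=1 → posterior Gamma(4, 5/2)
obs 2: x=1 → posterior Gamma(5, 7/2)
obs 3: x=4 → posterior Gamma(9, 9/2)
obs 4: x=0 → posterior Gamma(9, 11/2)
obs 5: x=5 → posterior Gamma(14, 13/2)
obs 6: x=0 → posterior Gamma(14, 15/2)
obs 7: x=6 → posterior Gamma(20, 17/2)
obs 8: x=5 → posterior Gamma(25, 19/2)
obs 9: x=4 → posterior Gamma(29, 21/2)
obs 10: x=4 → posterior Gamma(33, 23/2)

alpha=33, beta=23/2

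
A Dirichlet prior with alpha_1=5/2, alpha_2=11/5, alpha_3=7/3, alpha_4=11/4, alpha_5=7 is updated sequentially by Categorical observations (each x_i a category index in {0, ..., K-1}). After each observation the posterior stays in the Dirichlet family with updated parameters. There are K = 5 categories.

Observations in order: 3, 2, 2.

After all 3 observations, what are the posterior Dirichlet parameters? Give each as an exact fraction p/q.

obs 1: x=3 → posterior Dirichlet(5/2, 11/5, 7/3, 15/4, 7)
obs 2: x=2 → posterior Dirichlet(5/2, 11/5, 10/3, 15/4, 7)
obs 3: x=2 → posterior Dirichlet(5/2, 11/5, 13/3, 15/4, 7)

alpha_1=5/2, alpha_2=11/5, alpha_3=13/3, alpha_4=15/4, alpha_5=7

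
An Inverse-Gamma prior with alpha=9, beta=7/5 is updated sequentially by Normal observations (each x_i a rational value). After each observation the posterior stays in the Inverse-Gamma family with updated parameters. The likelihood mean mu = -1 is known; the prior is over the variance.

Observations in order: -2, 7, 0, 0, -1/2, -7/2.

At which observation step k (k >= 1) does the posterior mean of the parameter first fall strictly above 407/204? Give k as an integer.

k = 2

obs 1: x=-2 → posterior Inverse-Gamma(19/2, 19/10)
obs 2: x=7 → posterior Inverse-Gamma(10, 339/10)
obs 3: x=0 → posterior Inverse-Gamma(21/2, 172/5)
obs 4: x=0 → posterior Inverse-Gamma(11, 349/10)
obs 5: x=-1/2 → posterior Inverse-Gamma(23/2, 1401/40)
obs 6: x=-7/2 → posterior Inverse-Gamma(12, 763/20)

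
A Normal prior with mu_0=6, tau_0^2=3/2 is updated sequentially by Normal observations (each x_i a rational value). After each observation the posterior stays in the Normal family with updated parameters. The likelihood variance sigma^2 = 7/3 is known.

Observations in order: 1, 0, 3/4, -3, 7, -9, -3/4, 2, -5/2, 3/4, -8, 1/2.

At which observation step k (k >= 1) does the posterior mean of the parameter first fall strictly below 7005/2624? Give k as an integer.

k = 3

obs 1: x=1 → posterior Normal(93/23, 21/23)
obs 2: x=0 → posterior Normal(93/32, 21/32)
obs 3: x=3/4 → posterior Normal(399/164, 21/41)
obs 4: x=-3 → posterior Normal(291/200, 21/50)
obs 5: x=7 → posterior Normal(543/236, 21/59)
obs 6: x=-9 → posterior Normal(219/272, 21/68)
obs 7: x=-3/4 → posterior Normal(48/77, 3/11)
obs 8: x=2 → posterior Normal(33/43, 21/86)
obs 9: x=-5/2 → posterior Normal(87/190, 21/95)
obs 10: x=3/4 → posterior Normal(201/416, 21/104)
obs 11: x=-8 → posterior Normal(-87/452, 21/113)
obs 12: x=1/2 → posterior Normal(-69/488, 21/122)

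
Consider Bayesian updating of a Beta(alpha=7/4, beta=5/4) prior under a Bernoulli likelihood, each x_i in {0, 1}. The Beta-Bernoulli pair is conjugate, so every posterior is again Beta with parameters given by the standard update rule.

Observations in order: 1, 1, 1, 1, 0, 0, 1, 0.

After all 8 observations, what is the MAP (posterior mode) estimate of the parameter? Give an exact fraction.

23/36

obs 1: x=1 → posterior Beta(11/4, 5/4)
obs 2: x=1 → posterior Beta(15/4, 5/4)
obs 3: x=1 → posterior Beta(19/4, 5/4)
obs 4: x=1 → posterior Beta(23/4, 5/4)
obs 5: x=0 → posterior Beta(23/4, 9/4)
obs 6: x=0 → posterior Beta(23/4, 13/4)
obs 7: x=1 → posterior Beta(27/4, 13/4)
obs 8: x=0 → posterior Beta(27/4, 17/4)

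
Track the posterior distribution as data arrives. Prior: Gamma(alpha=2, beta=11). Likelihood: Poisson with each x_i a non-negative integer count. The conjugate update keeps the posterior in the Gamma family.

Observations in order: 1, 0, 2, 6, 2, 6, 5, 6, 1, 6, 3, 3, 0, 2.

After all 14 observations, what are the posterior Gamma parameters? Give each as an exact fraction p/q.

alpha=45, beta=25

obs 1: x=1 → posterior Gamma(3, 12)
obs 2: x=0 → posterior Gamma(3, 13)
obs 3: x=2 → posterior Gamma(5, 14)
obs 4: x=6 → posterior Gamma(11, 15)
obs 5: x=2 → posterior Gamma(13, 16)
obs 6: x=6 → posterior Gamma(19, 17)
obs 7: x=5 → posterior Gamma(24, 18)
obs 8: x=6 → posterior Gamma(30, 19)
obs 9: x=1 → posterior Gamma(31, 20)
obs 10: x=6 → posterior Gamma(37, 21)
obs 11: x=3 → posterior Gamma(40, 22)
obs 12: x=3 → posterior Gamma(43, 23)
obs 13: x=0 → posterior Gamma(43, 24)
obs 14: x=2 → posterior Gamma(45, 25)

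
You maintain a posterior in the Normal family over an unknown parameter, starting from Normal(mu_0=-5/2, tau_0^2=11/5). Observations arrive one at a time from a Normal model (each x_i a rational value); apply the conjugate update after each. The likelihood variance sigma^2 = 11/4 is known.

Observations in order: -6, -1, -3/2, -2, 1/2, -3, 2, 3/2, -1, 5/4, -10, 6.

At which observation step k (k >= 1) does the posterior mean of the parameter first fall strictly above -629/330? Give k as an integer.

obs 1: x=-6 → posterior Normal(-73/18, 11/9)
obs 2: x=-1 → posterior Normal(-81/26, 11/13)
obs 3: x=-3/2 → posterior Normal(-93/34, 11/17)
obs 4: x=-2 → posterior Normal(-109/42, 11/21)
obs 5: x=1/2 → posterior Normal(-21/10, 11/25)
obs 6: x=-3 → posterior Normal(-129/58, 11/29)
obs 7: x=2 → posterior Normal(-113/66, 1/3)
obs 8: x=3/2 → posterior Normal(-101/74, 11/37)
obs 9: x=-1 → posterior Normal(-109/82, 11/41)
obs 10: x=5/4 → posterior Normal(-11/10, 11/45)
obs 11: x=-10 → posterior Normal(-179/98, 11/49)
obs 12: x=6 → posterior Normal(-131/106, 11/53)

k = 7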